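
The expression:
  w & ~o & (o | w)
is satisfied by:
  {w: True, o: False}


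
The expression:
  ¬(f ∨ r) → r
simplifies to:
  f ∨ r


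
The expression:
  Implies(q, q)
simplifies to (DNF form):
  True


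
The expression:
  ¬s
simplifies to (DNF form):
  ¬s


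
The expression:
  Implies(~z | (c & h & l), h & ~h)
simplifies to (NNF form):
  z & (~c | ~h | ~l)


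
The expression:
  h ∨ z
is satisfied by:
  {z: True, h: True}
  {z: True, h: False}
  {h: True, z: False}


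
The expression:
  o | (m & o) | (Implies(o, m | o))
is always true.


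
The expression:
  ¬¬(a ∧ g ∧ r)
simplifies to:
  a ∧ g ∧ r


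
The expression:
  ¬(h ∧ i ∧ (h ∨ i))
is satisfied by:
  {h: False, i: False}
  {i: True, h: False}
  {h: True, i: False}


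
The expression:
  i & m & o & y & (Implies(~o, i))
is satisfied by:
  {y: True, m: True, o: True, i: True}


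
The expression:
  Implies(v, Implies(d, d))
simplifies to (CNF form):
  True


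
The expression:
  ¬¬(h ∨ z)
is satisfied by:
  {z: True, h: True}
  {z: True, h: False}
  {h: True, z: False}


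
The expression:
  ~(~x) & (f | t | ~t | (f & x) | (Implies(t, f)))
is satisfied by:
  {x: True}


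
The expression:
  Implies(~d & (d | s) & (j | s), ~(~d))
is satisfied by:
  {d: True, s: False}
  {s: False, d: False}
  {s: True, d: True}


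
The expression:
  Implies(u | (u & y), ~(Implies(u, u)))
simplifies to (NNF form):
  ~u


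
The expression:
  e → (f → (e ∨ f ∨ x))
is always true.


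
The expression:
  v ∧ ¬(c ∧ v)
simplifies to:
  v ∧ ¬c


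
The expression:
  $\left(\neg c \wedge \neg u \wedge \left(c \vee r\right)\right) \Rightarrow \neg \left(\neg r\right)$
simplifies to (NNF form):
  $\text{True}$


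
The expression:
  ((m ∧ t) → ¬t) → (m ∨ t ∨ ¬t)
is always true.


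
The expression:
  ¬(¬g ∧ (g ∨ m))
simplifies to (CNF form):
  g ∨ ¬m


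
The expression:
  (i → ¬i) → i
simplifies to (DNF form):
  i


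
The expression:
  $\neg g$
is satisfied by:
  {g: False}


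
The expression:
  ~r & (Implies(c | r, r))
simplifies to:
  ~c & ~r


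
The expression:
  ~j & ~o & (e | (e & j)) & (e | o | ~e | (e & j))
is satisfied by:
  {e: True, o: False, j: False}


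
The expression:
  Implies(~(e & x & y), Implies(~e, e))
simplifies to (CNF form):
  e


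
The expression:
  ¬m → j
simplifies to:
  j ∨ m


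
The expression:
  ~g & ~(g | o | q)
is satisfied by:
  {q: False, o: False, g: False}


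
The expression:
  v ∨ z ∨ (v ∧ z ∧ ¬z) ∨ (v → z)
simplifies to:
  True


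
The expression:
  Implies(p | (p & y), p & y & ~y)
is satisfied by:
  {p: False}


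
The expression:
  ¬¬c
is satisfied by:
  {c: True}


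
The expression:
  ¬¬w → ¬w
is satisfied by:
  {w: False}


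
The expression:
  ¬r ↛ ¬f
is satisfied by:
  {f: True, r: False}


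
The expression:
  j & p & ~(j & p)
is never true.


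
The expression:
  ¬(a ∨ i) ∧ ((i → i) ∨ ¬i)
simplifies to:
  ¬a ∧ ¬i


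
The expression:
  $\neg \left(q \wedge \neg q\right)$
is always true.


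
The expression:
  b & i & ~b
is never true.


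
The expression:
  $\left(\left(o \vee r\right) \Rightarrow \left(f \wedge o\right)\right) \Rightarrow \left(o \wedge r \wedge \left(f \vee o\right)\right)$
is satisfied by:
  {r: True, o: True, f: False}
  {r: True, o: False, f: False}
  {f: True, r: True, o: True}
  {f: True, r: True, o: False}
  {o: True, f: False, r: False}


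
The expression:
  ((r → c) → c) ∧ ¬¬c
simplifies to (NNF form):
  c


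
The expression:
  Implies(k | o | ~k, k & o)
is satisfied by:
  {o: True, k: True}


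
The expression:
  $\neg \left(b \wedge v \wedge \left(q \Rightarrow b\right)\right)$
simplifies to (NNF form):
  $\neg b \vee \neg v$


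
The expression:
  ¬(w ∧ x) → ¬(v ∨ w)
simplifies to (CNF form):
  (w ∨ ¬v) ∧ (w ∨ ¬w) ∧ (x ∨ ¬v) ∧ (x ∨ ¬w)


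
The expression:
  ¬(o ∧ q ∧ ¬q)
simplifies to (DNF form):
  True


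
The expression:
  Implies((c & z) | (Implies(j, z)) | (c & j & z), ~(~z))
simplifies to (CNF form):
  j | z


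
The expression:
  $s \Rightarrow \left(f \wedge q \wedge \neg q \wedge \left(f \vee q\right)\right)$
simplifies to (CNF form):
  $\neg s$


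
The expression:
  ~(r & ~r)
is always true.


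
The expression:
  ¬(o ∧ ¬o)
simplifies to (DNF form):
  True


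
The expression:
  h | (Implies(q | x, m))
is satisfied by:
  {m: True, h: True, q: False, x: False}
  {x: True, m: True, h: True, q: False}
  {m: True, h: True, q: True, x: False}
  {x: True, m: True, h: True, q: True}
  {m: True, q: False, h: False, x: False}
  {m: True, x: True, q: False, h: False}
  {m: True, q: True, h: False, x: False}
  {m: True, x: True, q: True, h: False}
  {h: True, x: False, q: False, m: False}
  {x: True, h: True, q: False, m: False}
  {h: True, q: True, x: False, m: False}
  {x: True, h: True, q: True, m: False}
  {x: False, q: False, h: False, m: False}


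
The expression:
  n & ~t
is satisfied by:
  {n: True, t: False}


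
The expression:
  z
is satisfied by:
  {z: True}


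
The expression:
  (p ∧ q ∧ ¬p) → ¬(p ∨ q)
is always true.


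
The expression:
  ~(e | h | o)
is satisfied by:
  {e: False, o: False, h: False}


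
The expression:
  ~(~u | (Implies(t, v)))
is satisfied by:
  {t: True, u: True, v: False}


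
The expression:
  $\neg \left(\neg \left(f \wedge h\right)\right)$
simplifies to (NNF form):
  $f \wedge h$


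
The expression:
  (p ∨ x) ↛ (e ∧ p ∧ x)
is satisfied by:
  {x: True, e: False, p: False}
  {x: True, p: True, e: False}
  {x: True, e: True, p: False}
  {p: True, e: False, x: False}
  {p: True, e: True, x: False}


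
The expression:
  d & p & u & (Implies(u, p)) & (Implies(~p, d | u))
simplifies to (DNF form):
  d & p & u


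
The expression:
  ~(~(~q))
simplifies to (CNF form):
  ~q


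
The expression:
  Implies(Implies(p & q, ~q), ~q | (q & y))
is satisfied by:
  {y: True, p: True, q: False}
  {y: True, p: False, q: False}
  {p: True, y: False, q: False}
  {y: False, p: False, q: False}
  {y: True, q: True, p: True}
  {y: True, q: True, p: False}
  {q: True, p: True, y: False}


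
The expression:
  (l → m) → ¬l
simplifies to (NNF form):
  ¬l ∨ ¬m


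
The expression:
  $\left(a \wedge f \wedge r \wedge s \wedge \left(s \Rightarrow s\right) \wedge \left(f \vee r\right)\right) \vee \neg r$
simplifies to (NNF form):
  $\left(a \wedge f \wedge s\right) \vee \neg r$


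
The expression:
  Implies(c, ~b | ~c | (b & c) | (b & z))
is always true.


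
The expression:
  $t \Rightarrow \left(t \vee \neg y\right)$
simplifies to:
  $\text{True}$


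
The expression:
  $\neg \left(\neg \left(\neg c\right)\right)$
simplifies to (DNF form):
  $\neg c$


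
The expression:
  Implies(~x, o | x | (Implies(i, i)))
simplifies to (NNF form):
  True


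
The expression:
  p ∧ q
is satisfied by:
  {p: True, q: True}


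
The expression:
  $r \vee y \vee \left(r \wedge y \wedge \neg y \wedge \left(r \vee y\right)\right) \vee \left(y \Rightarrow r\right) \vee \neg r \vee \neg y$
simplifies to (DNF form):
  $\text{True}$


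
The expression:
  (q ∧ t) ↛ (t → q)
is never true.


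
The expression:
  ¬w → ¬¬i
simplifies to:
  i ∨ w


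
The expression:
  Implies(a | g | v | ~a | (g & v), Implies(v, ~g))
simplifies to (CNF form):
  ~g | ~v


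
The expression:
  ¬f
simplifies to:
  ¬f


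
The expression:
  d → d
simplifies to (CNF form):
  True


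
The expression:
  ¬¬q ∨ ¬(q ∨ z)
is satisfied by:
  {q: True, z: False}
  {z: False, q: False}
  {z: True, q: True}


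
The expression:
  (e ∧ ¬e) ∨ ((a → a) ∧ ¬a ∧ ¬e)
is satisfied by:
  {e: False, a: False}


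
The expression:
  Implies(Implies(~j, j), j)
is always true.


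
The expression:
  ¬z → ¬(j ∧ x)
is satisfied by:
  {z: True, x: False, j: False}
  {z: False, x: False, j: False}
  {j: True, z: True, x: False}
  {j: True, z: False, x: False}
  {x: True, z: True, j: False}
  {x: True, z: False, j: False}
  {x: True, j: True, z: True}


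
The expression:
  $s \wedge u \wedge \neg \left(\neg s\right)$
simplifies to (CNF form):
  $s \wedge u$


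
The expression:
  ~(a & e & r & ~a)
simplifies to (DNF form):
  True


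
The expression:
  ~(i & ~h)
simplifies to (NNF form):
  h | ~i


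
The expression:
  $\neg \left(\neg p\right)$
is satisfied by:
  {p: True}


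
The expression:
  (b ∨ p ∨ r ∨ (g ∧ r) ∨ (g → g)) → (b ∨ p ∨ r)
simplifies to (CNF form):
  b ∨ p ∨ r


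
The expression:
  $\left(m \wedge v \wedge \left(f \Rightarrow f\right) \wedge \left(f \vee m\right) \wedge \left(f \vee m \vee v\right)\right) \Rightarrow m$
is always true.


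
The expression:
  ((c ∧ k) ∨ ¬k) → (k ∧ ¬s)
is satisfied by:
  {k: True, s: False, c: False}
  {c: True, k: True, s: False}
  {s: True, k: True, c: False}


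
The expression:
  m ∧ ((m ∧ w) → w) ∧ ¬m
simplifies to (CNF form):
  False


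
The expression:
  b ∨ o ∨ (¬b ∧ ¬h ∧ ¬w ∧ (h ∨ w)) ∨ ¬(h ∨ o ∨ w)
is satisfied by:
  {b: True, o: True, h: False, w: False}
  {b: True, o: True, w: True, h: False}
  {b: True, o: True, h: True, w: False}
  {b: True, o: True, w: True, h: True}
  {b: True, h: False, w: False, o: False}
  {b: True, w: True, h: False, o: False}
  {b: True, h: True, w: False, o: False}
  {b: True, w: True, h: True, o: False}
  {o: True, h: False, w: False, b: False}
  {w: True, o: True, h: False, b: False}
  {o: True, h: True, w: False, b: False}
  {w: True, o: True, h: True, b: False}
  {o: False, h: False, w: False, b: False}


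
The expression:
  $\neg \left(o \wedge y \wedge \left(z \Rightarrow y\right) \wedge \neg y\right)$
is always true.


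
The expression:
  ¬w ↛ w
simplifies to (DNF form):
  True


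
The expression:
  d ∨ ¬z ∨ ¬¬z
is always true.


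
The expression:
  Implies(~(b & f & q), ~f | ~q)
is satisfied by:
  {b: True, q: False, f: False}
  {q: False, f: False, b: False}
  {f: True, b: True, q: False}
  {f: True, q: False, b: False}
  {b: True, q: True, f: False}
  {q: True, b: False, f: False}
  {f: True, q: True, b: True}


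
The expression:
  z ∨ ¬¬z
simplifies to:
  z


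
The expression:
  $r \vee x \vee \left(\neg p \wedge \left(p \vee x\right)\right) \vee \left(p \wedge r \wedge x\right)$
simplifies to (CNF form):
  $r \vee x$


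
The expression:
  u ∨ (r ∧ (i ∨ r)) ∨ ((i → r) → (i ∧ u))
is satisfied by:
  {i: True, r: True, u: True}
  {i: True, r: True, u: False}
  {i: True, u: True, r: False}
  {i: True, u: False, r: False}
  {r: True, u: True, i: False}
  {r: True, u: False, i: False}
  {u: True, r: False, i: False}


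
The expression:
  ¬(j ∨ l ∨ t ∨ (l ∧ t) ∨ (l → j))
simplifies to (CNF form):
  False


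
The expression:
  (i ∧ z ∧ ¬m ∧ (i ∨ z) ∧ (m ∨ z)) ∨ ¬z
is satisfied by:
  {i: True, z: False, m: False}
  {i: False, z: False, m: False}
  {m: True, i: True, z: False}
  {m: True, i: False, z: False}
  {z: True, i: True, m: False}


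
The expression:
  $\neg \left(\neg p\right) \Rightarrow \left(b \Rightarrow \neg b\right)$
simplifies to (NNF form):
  $\neg b \vee \neg p$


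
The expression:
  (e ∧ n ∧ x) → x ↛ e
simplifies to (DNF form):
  ¬e ∨ ¬n ∨ ¬x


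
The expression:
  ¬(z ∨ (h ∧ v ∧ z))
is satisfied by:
  {z: False}


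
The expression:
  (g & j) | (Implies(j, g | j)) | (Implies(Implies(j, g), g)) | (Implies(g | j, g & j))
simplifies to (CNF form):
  True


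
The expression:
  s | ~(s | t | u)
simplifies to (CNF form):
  (s | ~t) & (s | ~u)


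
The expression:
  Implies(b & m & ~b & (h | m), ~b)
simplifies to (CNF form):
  True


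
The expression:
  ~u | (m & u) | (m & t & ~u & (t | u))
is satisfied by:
  {m: True, u: False}
  {u: False, m: False}
  {u: True, m: True}


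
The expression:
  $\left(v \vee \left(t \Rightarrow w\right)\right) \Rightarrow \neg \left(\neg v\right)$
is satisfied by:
  {v: True, t: True, w: False}
  {v: True, t: False, w: False}
  {v: True, w: True, t: True}
  {v: True, w: True, t: False}
  {t: True, w: False, v: False}


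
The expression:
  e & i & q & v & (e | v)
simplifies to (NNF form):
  e & i & q & v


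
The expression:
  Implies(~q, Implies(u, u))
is always true.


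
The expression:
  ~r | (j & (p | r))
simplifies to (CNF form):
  j | ~r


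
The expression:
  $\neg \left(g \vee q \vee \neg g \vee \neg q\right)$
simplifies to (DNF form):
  $\text{False}$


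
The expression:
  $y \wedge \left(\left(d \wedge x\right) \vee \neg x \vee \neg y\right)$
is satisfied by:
  {y: True, d: True, x: False}
  {y: True, x: False, d: False}
  {y: True, d: True, x: True}


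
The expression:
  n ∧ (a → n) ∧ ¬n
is never true.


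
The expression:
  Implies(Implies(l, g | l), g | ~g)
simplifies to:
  True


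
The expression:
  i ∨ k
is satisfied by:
  {i: True, k: True}
  {i: True, k: False}
  {k: True, i: False}


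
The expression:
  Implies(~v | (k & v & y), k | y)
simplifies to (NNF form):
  k | v | y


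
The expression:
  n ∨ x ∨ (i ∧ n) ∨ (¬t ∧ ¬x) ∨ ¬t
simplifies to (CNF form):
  n ∨ x ∨ ¬t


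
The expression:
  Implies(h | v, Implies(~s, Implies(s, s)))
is always true.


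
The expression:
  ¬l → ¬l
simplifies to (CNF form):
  True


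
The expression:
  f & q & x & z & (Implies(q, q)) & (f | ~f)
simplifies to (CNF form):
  f & q & x & z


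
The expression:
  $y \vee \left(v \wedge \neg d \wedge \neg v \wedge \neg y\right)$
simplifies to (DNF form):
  $y$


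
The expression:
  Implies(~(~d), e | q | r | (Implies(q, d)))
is always true.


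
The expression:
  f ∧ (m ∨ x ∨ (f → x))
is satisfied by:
  {x: True, m: True, f: True}
  {x: True, f: True, m: False}
  {m: True, f: True, x: False}


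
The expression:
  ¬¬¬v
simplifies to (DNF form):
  ¬v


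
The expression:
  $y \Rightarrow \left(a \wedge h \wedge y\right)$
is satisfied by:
  {a: True, h: True, y: False}
  {a: True, h: False, y: False}
  {h: True, a: False, y: False}
  {a: False, h: False, y: False}
  {a: True, y: True, h: True}


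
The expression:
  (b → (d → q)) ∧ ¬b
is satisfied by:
  {b: False}


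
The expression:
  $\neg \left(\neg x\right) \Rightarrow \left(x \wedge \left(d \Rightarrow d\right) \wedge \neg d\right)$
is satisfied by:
  {d: False, x: False}
  {x: True, d: False}
  {d: True, x: False}


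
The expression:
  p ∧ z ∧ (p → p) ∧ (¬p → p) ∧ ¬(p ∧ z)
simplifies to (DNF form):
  False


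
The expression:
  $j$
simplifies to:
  $j$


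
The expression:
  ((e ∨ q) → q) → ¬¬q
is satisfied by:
  {q: True, e: True}
  {q: True, e: False}
  {e: True, q: False}


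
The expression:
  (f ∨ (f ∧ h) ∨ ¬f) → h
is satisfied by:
  {h: True}


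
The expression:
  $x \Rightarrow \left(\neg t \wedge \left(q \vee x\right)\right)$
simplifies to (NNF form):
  $\neg t \vee \neg x$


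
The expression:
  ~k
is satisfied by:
  {k: False}


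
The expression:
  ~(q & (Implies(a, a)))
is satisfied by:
  {q: False}


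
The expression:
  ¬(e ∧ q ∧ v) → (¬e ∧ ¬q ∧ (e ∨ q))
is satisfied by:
  {e: True, q: True, v: True}


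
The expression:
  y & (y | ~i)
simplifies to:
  y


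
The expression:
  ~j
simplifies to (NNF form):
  ~j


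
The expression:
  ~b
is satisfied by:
  {b: False}


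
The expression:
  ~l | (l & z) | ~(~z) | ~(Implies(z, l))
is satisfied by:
  {z: True, l: False}
  {l: False, z: False}
  {l: True, z: True}


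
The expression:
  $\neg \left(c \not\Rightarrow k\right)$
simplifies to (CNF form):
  $k \vee \neg c$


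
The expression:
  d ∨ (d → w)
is always true.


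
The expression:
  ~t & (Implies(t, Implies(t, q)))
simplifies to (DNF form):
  ~t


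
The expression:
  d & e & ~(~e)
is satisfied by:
  {e: True, d: True}


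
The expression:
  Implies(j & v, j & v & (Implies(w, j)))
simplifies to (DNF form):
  True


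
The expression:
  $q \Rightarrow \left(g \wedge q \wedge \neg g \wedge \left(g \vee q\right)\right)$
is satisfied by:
  {q: False}


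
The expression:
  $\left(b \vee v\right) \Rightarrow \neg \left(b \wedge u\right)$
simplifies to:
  $\neg b \vee \neg u$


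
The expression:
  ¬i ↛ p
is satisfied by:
  {p: True, i: False}
  {i: False, p: False}
  {i: True, p: True}


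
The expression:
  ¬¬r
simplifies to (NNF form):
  r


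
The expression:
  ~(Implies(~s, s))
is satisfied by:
  {s: False}


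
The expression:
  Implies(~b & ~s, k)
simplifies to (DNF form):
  b | k | s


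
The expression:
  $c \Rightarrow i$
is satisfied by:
  {i: True, c: False}
  {c: False, i: False}
  {c: True, i: True}


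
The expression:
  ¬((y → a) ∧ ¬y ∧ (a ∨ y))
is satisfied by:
  {y: True, a: False}
  {a: False, y: False}
  {a: True, y: True}


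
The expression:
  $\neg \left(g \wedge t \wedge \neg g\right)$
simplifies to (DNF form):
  $\text{True}$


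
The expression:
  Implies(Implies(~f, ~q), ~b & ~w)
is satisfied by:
  {q: True, w: False, b: False, f: False}
  {f: False, w: False, q: False, b: False}
  {f: True, q: True, w: False, b: False}
  {f: True, w: False, q: False, b: False}
  {b: True, q: True, f: False, w: False}
  {q: True, w: True, f: False, b: False}
  {b: True, q: True, w: True, f: False}


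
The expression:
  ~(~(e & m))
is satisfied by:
  {m: True, e: True}


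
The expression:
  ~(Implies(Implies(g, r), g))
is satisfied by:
  {g: False}


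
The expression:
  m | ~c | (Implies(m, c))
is always true.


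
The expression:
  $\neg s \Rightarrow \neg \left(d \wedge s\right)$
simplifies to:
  $\text{True}$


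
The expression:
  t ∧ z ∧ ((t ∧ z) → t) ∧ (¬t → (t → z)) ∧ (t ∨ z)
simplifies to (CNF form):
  t ∧ z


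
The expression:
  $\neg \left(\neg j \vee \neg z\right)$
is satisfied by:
  {z: True, j: True}


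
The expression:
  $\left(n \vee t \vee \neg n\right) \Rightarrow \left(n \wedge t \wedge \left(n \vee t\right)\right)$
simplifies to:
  $n \wedge t$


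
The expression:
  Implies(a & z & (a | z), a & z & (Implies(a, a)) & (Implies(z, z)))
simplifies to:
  True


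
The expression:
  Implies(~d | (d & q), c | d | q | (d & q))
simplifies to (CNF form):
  c | d | q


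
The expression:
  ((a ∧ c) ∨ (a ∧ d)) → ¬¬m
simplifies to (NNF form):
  m ∨ (¬c ∧ ¬d) ∨ ¬a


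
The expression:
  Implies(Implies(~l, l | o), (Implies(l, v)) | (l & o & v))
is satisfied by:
  {v: True, l: False}
  {l: False, v: False}
  {l: True, v: True}


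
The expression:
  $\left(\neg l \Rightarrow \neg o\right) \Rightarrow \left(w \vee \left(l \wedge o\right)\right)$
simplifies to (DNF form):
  $o \vee w$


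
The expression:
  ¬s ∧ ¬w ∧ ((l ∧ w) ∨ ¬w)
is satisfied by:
  {w: False, s: False}


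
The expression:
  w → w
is always true.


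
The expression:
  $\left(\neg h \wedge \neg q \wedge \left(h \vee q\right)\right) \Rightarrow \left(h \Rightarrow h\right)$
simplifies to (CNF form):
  $\text{True}$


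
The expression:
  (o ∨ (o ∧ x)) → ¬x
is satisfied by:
  {o: False, x: False}
  {x: True, o: False}
  {o: True, x: False}


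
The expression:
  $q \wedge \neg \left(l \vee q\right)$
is never true.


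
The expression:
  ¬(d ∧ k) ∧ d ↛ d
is never true.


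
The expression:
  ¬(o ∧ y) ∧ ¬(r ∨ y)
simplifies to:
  ¬r ∧ ¬y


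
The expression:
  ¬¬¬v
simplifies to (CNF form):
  ¬v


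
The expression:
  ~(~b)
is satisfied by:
  {b: True}


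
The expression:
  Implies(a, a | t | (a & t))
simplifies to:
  True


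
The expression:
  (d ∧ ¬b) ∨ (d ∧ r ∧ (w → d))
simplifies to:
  d ∧ (r ∨ ¬b)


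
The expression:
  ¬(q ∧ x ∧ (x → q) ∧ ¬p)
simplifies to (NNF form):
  p ∨ ¬q ∨ ¬x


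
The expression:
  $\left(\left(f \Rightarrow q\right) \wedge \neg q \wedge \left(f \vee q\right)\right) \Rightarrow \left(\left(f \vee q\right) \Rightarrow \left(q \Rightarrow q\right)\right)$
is always true.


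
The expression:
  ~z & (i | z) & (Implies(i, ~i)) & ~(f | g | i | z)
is never true.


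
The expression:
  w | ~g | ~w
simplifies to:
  True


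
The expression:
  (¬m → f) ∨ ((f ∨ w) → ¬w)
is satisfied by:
  {m: True, f: True, w: False}
  {m: True, w: False, f: False}
  {f: True, w: False, m: False}
  {f: False, w: False, m: False}
  {m: True, f: True, w: True}
  {m: True, w: True, f: False}
  {f: True, w: True, m: False}


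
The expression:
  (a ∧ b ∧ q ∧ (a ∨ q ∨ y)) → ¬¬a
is always true.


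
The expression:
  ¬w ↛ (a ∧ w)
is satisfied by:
  {w: False}


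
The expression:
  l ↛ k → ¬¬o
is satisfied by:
  {k: True, o: True, l: False}
  {k: True, l: False, o: False}
  {o: True, l: False, k: False}
  {o: False, l: False, k: False}
  {k: True, o: True, l: True}
  {k: True, l: True, o: False}
  {o: True, l: True, k: False}


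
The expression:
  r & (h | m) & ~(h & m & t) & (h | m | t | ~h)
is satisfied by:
  {r: True, m: True, t: False, h: False}
  {r: True, h: True, t: False, m: False}
  {r: True, m: True, h: True, t: False}
  {r: True, m: True, t: True, h: False}
  {r: True, h: True, t: True, m: False}


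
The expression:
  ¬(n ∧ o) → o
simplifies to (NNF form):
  o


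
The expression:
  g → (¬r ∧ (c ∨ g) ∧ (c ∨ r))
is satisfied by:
  {c: True, g: False, r: False}
  {c: False, g: False, r: False}
  {r: True, c: True, g: False}
  {r: True, c: False, g: False}
  {g: True, c: True, r: False}


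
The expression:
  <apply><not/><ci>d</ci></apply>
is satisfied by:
  {d: False}


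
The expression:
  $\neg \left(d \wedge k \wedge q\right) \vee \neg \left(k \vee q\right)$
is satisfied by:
  {k: False, q: False, d: False}
  {d: True, k: False, q: False}
  {q: True, k: False, d: False}
  {d: True, q: True, k: False}
  {k: True, d: False, q: False}
  {d: True, k: True, q: False}
  {q: True, k: True, d: False}


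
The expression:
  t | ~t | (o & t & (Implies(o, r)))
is always true.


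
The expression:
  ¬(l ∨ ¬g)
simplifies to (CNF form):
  g ∧ ¬l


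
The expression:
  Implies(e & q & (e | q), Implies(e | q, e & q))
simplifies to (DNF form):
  True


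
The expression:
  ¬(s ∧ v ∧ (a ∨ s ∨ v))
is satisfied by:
  {s: False, v: False}
  {v: True, s: False}
  {s: True, v: False}


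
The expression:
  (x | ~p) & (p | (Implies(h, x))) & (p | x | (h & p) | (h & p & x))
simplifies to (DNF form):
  x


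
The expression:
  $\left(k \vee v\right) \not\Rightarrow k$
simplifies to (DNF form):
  $v \wedge \neg k$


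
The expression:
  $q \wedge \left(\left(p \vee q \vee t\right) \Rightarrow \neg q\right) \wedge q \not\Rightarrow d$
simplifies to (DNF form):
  $\text{False}$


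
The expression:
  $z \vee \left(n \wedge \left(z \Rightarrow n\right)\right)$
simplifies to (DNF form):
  $n \vee z$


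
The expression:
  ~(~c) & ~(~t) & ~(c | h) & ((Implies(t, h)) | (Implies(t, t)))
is never true.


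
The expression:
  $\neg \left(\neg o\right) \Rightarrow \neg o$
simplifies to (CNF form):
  $\neg o$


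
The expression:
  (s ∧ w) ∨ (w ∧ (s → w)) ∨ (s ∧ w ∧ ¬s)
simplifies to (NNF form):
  w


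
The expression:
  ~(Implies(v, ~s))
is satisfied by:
  {s: True, v: True}


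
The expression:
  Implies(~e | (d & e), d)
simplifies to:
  d | e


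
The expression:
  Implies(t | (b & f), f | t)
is always true.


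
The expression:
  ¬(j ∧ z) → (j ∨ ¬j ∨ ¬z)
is always true.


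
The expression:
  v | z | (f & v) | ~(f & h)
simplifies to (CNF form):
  v | z | ~f | ~h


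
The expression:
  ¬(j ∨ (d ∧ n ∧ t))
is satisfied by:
  {t: False, d: False, j: False, n: False}
  {n: True, t: False, d: False, j: False}
  {d: True, n: False, t: False, j: False}
  {n: True, d: True, t: False, j: False}
  {t: True, n: False, d: False, j: False}
  {n: True, t: True, d: False, j: False}
  {d: True, t: True, n: False, j: False}


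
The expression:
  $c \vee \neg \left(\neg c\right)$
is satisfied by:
  {c: True}


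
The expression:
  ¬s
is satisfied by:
  {s: False}


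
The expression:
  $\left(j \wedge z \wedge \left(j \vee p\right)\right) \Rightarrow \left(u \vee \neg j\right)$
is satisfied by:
  {u: True, z: False, j: False}
  {u: False, z: False, j: False}
  {j: True, u: True, z: False}
  {j: True, u: False, z: False}
  {z: True, u: True, j: False}
  {z: True, u: False, j: False}
  {z: True, j: True, u: True}


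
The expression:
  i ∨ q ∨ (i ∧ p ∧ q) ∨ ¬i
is always true.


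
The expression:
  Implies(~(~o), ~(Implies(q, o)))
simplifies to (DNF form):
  ~o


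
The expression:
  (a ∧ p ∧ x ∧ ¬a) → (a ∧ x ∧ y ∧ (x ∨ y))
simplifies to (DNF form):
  True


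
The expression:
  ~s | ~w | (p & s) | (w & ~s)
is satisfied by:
  {p: True, s: False, w: False}
  {s: False, w: False, p: False}
  {w: True, p: True, s: False}
  {w: True, s: False, p: False}
  {p: True, s: True, w: False}
  {s: True, p: False, w: False}
  {w: True, s: True, p: True}


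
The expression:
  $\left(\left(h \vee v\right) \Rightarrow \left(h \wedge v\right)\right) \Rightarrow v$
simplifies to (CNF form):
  $h \vee v$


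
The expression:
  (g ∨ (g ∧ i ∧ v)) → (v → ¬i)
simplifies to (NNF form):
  ¬g ∨ ¬i ∨ ¬v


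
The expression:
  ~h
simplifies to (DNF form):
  ~h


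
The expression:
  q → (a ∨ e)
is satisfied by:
  {a: True, e: True, q: False}
  {a: True, e: False, q: False}
  {e: True, a: False, q: False}
  {a: False, e: False, q: False}
  {a: True, q: True, e: True}
  {a: True, q: True, e: False}
  {q: True, e: True, a: False}


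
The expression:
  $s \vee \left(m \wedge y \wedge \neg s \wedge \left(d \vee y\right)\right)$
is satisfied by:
  {m: True, s: True, y: True}
  {m: True, s: True, y: False}
  {s: True, y: True, m: False}
  {s: True, y: False, m: False}
  {m: True, y: True, s: False}


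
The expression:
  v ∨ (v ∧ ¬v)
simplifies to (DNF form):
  v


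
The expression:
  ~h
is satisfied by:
  {h: False}


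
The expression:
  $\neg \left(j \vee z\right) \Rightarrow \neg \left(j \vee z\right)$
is always true.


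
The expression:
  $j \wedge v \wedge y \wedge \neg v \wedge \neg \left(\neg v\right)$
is never true.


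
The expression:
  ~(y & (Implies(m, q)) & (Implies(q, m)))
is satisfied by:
  {m: False, y: False, q: False}
  {q: True, m: False, y: False}
  {m: True, q: False, y: False}
  {q: True, m: True, y: False}
  {y: True, q: True, m: False}
  {y: True, m: True, q: False}


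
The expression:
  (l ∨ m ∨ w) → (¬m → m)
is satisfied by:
  {m: True, l: False, w: False}
  {m: True, w: True, l: False}
  {m: True, l: True, w: False}
  {m: True, w: True, l: True}
  {w: False, l: False, m: False}


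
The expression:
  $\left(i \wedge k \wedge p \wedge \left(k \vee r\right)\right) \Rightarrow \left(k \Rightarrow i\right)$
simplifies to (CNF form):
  $\text{True}$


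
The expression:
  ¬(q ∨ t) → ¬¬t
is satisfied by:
  {t: True, q: True}
  {t: True, q: False}
  {q: True, t: False}


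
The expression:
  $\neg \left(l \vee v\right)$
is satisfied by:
  {v: False, l: False}


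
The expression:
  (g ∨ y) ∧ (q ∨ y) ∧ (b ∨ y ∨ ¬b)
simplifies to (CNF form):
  (g ∨ y) ∧ (q ∨ y)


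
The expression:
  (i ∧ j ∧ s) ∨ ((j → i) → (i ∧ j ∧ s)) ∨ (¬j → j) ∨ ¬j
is always true.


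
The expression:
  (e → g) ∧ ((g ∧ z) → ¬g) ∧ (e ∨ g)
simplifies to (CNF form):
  g ∧ ¬z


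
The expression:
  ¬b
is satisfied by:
  {b: False}


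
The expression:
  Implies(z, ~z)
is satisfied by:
  {z: False}


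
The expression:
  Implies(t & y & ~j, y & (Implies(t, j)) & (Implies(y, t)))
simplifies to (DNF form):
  j | ~t | ~y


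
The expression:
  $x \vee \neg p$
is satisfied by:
  {x: True, p: False}
  {p: False, x: False}
  {p: True, x: True}


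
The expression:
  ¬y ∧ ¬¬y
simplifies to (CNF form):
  False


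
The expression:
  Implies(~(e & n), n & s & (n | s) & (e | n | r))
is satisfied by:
  {e: True, s: True, n: True}
  {e: True, n: True, s: False}
  {s: True, n: True, e: False}


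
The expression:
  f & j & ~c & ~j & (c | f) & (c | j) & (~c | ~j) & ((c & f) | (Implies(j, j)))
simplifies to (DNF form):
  False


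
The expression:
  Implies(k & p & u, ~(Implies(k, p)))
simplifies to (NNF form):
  ~k | ~p | ~u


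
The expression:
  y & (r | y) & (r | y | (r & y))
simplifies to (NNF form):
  y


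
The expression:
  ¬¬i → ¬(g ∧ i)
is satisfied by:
  {g: False, i: False}
  {i: True, g: False}
  {g: True, i: False}


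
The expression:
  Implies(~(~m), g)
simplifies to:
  g | ~m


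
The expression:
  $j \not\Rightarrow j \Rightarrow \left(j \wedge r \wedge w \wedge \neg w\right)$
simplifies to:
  $\text{True}$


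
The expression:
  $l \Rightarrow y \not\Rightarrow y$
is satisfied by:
  {l: False}


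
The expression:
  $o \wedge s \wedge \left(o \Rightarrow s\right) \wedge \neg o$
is never true.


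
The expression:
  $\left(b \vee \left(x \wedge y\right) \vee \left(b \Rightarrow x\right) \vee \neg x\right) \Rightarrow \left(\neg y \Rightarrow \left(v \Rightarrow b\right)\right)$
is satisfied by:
  {y: True, b: True, v: False}
  {y: True, v: False, b: False}
  {b: True, v: False, y: False}
  {b: False, v: False, y: False}
  {y: True, b: True, v: True}
  {y: True, v: True, b: False}
  {b: True, v: True, y: False}


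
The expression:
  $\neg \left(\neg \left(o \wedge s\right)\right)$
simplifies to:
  $o \wedge s$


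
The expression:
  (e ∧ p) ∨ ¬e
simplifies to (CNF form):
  p ∨ ¬e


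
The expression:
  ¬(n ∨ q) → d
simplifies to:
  d ∨ n ∨ q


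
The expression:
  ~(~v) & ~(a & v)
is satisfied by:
  {v: True, a: False}


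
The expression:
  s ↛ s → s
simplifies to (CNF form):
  True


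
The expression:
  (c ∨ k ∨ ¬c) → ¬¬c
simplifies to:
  c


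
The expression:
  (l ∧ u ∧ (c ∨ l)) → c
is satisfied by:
  {c: True, l: False, u: False}
  {l: False, u: False, c: False}
  {c: True, u: True, l: False}
  {u: True, l: False, c: False}
  {c: True, l: True, u: False}
  {l: True, c: False, u: False}
  {c: True, u: True, l: True}


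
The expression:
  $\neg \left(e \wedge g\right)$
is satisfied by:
  {g: False, e: False}
  {e: True, g: False}
  {g: True, e: False}


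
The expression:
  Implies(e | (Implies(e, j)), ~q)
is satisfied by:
  {q: False}


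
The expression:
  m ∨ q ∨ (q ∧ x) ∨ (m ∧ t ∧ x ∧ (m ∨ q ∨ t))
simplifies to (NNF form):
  m ∨ q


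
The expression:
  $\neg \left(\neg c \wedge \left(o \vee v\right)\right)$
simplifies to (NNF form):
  $c \vee \left(\neg o \wedge \neg v\right)$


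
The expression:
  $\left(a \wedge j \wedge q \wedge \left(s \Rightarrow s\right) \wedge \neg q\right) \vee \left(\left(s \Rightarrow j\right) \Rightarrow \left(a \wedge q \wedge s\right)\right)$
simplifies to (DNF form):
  $\left(s \wedge \neg j\right) \vee \left(a \wedge q \wedge s\right) \vee \left(a \wedge s \wedge \neg j\right) \vee \left(q \wedge s \wedge \neg j\right)$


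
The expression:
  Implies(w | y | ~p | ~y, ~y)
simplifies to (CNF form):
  ~y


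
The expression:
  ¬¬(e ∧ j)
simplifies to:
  e ∧ j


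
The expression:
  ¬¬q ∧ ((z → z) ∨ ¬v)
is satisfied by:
  {q: True}


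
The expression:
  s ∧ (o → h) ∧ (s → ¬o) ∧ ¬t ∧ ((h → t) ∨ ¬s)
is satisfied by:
  {s: True, h: False, o: False, t: False}


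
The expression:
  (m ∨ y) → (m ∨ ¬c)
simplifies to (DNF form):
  m ∨ ¬c ∨ ¬y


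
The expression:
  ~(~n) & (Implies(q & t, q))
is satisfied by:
  {n: True}


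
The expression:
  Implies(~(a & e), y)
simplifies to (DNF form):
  y | (a & e)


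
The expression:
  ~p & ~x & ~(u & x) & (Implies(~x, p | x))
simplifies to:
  False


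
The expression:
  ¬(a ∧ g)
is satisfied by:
  {g: False, a: False}
  {a: True, g: False}
  {g: True, a: False}


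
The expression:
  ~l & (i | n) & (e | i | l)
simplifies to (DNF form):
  (i & ~l) | (e & i & ~l) | (e & n & ~l) | (i & n & ~l)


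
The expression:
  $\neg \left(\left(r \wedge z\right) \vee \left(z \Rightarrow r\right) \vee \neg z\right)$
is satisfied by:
  {z: True, r: False}


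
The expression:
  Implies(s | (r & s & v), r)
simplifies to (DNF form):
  r | ~s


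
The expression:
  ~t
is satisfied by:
  {t: False}


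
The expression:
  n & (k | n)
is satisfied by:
  {n: True}


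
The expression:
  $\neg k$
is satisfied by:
  {k: False}


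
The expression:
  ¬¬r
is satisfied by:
  {r: True}


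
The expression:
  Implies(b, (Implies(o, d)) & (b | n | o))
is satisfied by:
  {d: True, o: False, b: False}
  {o: False, b: False, d: False}
  {b: True, d: True, o: False}
  {b: True, o: False, d: False}
  {d: True, o: True, b: False}
  {o: True, d: False, b: False}
  {b: True, o: True, d: True}


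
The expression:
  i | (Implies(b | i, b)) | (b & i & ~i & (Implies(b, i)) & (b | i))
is always true.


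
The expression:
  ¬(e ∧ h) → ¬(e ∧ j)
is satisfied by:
  {h: True, e: False, j: False}
  {e: False, j: False, h: False}
  {j: True, h: True, e: False}
  {j: True, e: False, h: False}
  {h: True, e: True, j: False}
  {e: True, h: False, j: False}
  {j: True, e: True, h: True}


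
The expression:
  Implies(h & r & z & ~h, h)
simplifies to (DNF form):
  True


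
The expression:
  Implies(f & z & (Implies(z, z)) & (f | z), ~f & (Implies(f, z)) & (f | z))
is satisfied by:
  {z: False, f: False}
  {f: True, z: False}
  {z: True, f: False}


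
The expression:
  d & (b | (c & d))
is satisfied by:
  {b: True, c: True, d: True}
  {b: True, d: True, c: False}
  {c: True, d: True, b: False}


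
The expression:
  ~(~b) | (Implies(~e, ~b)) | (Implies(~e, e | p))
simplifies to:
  True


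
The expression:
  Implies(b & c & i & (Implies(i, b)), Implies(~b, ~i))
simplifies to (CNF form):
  True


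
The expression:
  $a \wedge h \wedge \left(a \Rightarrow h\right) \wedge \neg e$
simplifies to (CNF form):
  $a \wedge h \wedge \neg e$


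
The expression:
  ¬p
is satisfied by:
  {p: False}


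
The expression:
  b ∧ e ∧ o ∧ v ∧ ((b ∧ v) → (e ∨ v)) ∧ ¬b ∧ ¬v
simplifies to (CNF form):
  False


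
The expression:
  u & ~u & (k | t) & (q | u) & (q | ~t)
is never true.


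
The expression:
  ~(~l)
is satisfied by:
  {l: True}


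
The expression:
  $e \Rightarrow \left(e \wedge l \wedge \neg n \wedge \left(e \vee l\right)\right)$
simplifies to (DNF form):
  $\left(l \wedge \neg n\right) \vee \neg e$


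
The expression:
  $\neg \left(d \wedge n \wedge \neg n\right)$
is always true.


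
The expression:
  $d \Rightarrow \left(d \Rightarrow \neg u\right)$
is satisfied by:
  {u: False, d: False}
  {d: True, u: False}
  {u: True, d: False}


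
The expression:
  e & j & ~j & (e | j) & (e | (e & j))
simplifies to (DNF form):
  False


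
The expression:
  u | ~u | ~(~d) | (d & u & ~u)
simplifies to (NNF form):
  True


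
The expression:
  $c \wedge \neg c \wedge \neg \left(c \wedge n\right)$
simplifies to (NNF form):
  $\text{False}$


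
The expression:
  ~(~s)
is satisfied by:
  {s: True}


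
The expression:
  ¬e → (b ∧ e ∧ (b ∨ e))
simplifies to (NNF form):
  e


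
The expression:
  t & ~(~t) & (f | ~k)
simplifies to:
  t & (f | ~k)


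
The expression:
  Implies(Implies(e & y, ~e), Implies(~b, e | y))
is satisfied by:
  {y: True, b: True, e: True}
  {y: True, b: True, e: False}
  {y: True, e: True, b: False}
  {y: True, e: False, b: False}
  {b: True, e: True, y: False}
  {b: True, e: False, y: False}
  {e: True, b: False, y: False}


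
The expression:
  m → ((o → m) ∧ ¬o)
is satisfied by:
  {m: False, o: False}
  {o: True, m: False}
  {m: True, o: False}


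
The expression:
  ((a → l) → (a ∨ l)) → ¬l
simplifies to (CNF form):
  ¬l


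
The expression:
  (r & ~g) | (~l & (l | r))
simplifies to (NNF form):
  r & (~g | ~l)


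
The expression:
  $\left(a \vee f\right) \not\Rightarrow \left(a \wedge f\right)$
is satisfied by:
  {f: True, a: False}
  {a: True, f: False}


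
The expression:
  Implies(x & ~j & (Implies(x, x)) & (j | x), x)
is always true.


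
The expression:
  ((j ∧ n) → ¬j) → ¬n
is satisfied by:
  {j: True, n: False}
  {n: False, j: False}
  {n: True, j: True}


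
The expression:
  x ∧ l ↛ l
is never true.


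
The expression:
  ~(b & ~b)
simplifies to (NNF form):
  True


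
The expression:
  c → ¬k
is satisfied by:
  {k: False, c: False}
  {c: True, k: False}
  {k: True, c: False}


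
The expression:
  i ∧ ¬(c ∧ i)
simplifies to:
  i ∧ ¬c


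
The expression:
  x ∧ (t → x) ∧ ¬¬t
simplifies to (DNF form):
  t ∧ x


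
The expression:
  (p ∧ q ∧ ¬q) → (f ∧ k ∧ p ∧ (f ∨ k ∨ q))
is always true.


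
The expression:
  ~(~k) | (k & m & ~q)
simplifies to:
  k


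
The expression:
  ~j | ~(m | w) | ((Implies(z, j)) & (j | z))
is always true.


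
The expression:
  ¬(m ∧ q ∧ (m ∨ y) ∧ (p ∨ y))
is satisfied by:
  {y: False, p: False, m: False, q: False}
  {p: True, q: False, y: False, m: False}
  {y: True, q: False, p: False, m: False}
  {p: True, y: True, q: False, m: False}
  {q: True, y: False, p: False, m: False}
  {q: True, p: True, y: False, m: False}
  {q: True, y: True, p: False, m: False}
  {q: True, p: True, y: True, m: False}
  {m: True, q: False, y: False, p: False}
  {m: True, p: True, q: False, y: False}
  {m: True, y: True, q: False, p: False}
  {m: True, p: True, y: True, q: False}
  {m: True, q: True, y: False, p: False}
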